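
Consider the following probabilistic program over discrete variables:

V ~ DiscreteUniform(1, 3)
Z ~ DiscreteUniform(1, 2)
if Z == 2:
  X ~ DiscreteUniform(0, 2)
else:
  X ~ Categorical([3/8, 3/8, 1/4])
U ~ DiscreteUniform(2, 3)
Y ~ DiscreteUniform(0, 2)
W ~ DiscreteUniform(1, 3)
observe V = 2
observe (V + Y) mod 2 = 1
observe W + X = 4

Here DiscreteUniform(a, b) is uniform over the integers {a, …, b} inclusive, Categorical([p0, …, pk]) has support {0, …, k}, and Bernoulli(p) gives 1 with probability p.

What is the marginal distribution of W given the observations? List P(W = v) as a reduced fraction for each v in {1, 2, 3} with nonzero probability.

P(W=2) = 14/31, P(W=3) = 17/31

Enumerate traces; 8 have nonzero weight after conditioning:
  (V=2, Z=1, X=1, U=2, Y=1, W=3) weight 1/288
  (V=2, Z=1, X=1, U=3, Y=1, W=3) weight 1/288
  (V=2, Z=1, X=2, U=2, Y=1, W=2) weight 1/432
  (V=2, Z=1, X=2, U=3, Y=1, W=2) weight 1/432
  (V=2, Z=2, X=1, U=2, Y=1, W=3) weight 1/324
  (V=2, Z=2, X=1, U=3, Y=1, W=3) weight 1/324
  (V=2, Z=2, X=2, U=2, Y=1, W=2) weight 1/324
  (V=2, Z=2, X=2, U=3, Y=1, W=2) weight 1/324
Group by W:
  weight(W=2) = 7/648
  weight(W=3) = 17/1296
Total weight = 7/648 + 17/1296 = 31/1296
P(W=2 | obs) = 7/648 / 31/1296 = 14/31
P(W=3 | obs) = 17/1296 / 31/1296 = 17/31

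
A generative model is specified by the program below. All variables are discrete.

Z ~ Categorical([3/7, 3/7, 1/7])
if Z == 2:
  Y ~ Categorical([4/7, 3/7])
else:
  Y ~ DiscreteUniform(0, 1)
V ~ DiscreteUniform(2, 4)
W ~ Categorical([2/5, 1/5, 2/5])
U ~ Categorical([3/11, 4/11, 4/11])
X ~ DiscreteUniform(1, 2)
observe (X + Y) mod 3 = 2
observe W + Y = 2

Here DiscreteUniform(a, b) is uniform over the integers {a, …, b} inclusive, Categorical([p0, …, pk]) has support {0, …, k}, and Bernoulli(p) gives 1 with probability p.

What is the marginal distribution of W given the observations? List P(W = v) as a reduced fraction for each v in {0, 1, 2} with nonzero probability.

P(W=1) = 12/37, P(W=2) = 25/37

Enumerate traces; 54 have nonzero weight after conditioning:
  (Z=0, Y=0, V=2, W=2, U=0, X=2) weight 3/770
  (Z=0, Y=0, V=2, W=2, U=1, X=2) weight 2/385
  (Z=0, Y=0, V=2, W=2, U=2, X=2) weight 2/385
  (Z=0, Y=0, V=3, W=2, U=0, X=2) weight 3/770
  (Z=0, Y=0, V=3, W=2, U=1, X=2) weight 2/385
  (Z=0, Y=0, V=3, W=2, U=2, X=2) weight 2/385
  (Z=0, Y=0, V=4, W=2, U=0, X=2) weight 3/770
  (Z=0, Y=0, V=4, W=2, U=1, X=2) weight 2/385
  (Z=0, Y=1, V=2, W=1, U=0, X=1) weight 3/1540
  … 45 more
Group by W:
  weight(W=1) = 12/245
  weight(W=2) = 5/49
Total weight = 12/245 + 5/49 = 37/245
P(W=1 | obs) = 12/245 / 37/245 = 12/37
P(W=2 | obs) = 5/49 / 37/245 = 25/37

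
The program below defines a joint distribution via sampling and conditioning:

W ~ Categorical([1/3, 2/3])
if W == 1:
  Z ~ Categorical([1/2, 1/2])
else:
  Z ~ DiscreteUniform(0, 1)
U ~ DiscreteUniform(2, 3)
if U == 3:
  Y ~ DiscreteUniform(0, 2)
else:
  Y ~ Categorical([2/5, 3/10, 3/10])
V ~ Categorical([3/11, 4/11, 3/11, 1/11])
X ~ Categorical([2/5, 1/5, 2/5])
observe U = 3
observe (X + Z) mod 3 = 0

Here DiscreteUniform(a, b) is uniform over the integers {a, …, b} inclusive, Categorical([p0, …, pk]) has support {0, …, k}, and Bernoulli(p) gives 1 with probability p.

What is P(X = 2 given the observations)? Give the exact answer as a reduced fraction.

Enumerate traces; 48 have nonzero weight after conditioning:
  (W=0, Z=0, U=3, Y=0, V=0, X=0) weight 1/330
  (W=0, Z=0, U=3, Y=0, V=1, X=0) weight 2/495
  (W=0, Z=0, U=3, Y=0, V=2, X=0) weight 1/330
  (W=0, Z=0, U=3, Y=0, V=3, X=0) weight 1/990
  (W=0, Z=0, U=3, Y=1, V=0, X=0) weight 1/330
  (W=0, Z=0, U=3, Y=1, V=1, X=0) weight 2/495
  (W=0, Z=0, U=3, Y=1, V=2, X=0) weight 1/330
  (W=0, Z=0, U=3, Y=1, V=3, X=0) weight 1/990
  (W=0, Z=1, U=3, Y=0, V=0, X=2) weight 1/330
  … 39 more
Group by X:
  weight(X=0) = 1/10
  weight(X=2) = 1/10
Total weight = 1/10 + 1/10 = 1/5
P(X=0 | obs) = 1/10 / 1/5 = 1/2
P(X=2 | obs) = 1/10 / 1/5 = 1/2

P(X = 2 | obs) = 1/2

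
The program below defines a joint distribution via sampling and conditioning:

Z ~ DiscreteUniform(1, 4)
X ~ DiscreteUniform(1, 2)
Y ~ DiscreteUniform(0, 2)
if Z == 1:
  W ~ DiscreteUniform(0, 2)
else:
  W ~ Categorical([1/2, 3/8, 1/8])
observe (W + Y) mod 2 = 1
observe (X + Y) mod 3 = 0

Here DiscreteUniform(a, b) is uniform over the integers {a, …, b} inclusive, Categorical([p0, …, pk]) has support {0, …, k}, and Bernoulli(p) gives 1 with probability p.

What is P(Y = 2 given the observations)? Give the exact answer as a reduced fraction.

Enumerate traces; 12 have nonzero weight after conditioning:
  (Z=1, X=1, Y=2, W=1) weight 1/72
  (Z=1, X=2, Y=1, W=0) weight 1/72
  (Z=1, X=2, Y=1, W=2) weight 1/72
  (Z=2, X=1, Y=2, W=1) weight 1/64
  (Z=2, X=2, Y=1, W=0) weight 1/48
  (Z=2, X=2, Y=1, W=2) weight 1/192
  (Z=3, X=1, Y=2, W=1) weight 1/64
  (Z=3, X=2, Y=1, W=0) weight 1/48
  … 4 more
Group by Y:
  weight(Y=1) = 61/576
  weight(Y=2) = 35/576
Total weight = 61/576 + 35/576 = 1/6
P(Y=1 | obs) = 61/576 / 1/6 = 61/96
P(Y=2 | obs) = 35/576 / 1/6 = 35/96

P(Y = 2 | obs) = 35/96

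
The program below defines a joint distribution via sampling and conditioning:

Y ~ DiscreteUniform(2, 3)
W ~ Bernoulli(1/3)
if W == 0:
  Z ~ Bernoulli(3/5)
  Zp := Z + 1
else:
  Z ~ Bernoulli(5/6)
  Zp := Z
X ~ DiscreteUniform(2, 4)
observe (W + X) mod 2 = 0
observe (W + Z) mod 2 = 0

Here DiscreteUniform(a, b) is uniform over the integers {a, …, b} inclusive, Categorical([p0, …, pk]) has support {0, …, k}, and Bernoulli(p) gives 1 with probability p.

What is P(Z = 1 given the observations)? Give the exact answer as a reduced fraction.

P(Z = 1 | obs) = 25/73

Enumerate traces; 6 have nonzero weight after conditioning:
  (Y=2, W=0, Z=0, X=2) weight 2/45
  (Y=2, W=0, Z=0, X=4) weight 2/45
  (Y=2, W=1, Z=1, X=3) weight 5/108
  (Y=3, W=0, Z=0, X=2) weight 2/45
  (Y=3, W=0, Z=0, X=4) weight 2/45
  (Y=3, W=1, Z=1, X=3) weight 5/108
Group by Z:
  weight(Z=0) = 8/45
  weight(Z=1) = 5/54
Total weight = 8/45 + 5/54 = 73/270
P(Z=0 | obs) = 8/45 / 73/270 = 48/73
P(Z=1 | obs) = 5/54 / 73/270 = 25/73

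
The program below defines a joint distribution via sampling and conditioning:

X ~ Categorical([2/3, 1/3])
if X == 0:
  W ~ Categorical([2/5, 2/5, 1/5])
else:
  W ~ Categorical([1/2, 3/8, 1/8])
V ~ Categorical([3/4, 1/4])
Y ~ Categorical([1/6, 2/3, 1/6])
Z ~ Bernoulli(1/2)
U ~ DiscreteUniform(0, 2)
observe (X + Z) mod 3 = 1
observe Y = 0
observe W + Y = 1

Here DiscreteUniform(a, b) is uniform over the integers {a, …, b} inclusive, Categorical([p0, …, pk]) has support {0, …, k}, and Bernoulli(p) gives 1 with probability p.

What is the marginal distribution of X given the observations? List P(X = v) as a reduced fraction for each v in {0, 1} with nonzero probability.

Enumerate traces; 12 have nonzero weight after conditioning:
  (X=0, W=1, V=0, Y=0, Z=1, U=0) weight 1/180
  (X=0, W=1, V=0, Y=0, Z=1, U=1) weight 1/180
  (X=0, W=1, V=0, Y=0, Z=1, U=2) weight 1/180
  (X=0, W=1, V=1, Y=0, Z=1, U=0) weight 1/540
  (X=0, W=1, V=1, Y=0, Z=1, U=1) weight 1/540
  (X=0, W=1, V=1, Y=0, Z=1, U=2) weight 1/540
  (X=1, W=1, V=0, Y=0, Z=0, U=0) weight 1/384
  (X=1, W=1, V=0, Y=0, Z=0, U=1) weight 1/384
  … 4 more
Group by X:
  weight(X=0) = 1/45
  weight(X=1) = 1/96
Total weight = 1/45 + 1/96 = 47/1440
P(X=0 | obs) = 1/45 / 47/1440 = 32/47
P(X=1 | obs) = 1/96 / 47/1440 = 15/47

P(X=0) = 32/47, P(X=1) = 15/47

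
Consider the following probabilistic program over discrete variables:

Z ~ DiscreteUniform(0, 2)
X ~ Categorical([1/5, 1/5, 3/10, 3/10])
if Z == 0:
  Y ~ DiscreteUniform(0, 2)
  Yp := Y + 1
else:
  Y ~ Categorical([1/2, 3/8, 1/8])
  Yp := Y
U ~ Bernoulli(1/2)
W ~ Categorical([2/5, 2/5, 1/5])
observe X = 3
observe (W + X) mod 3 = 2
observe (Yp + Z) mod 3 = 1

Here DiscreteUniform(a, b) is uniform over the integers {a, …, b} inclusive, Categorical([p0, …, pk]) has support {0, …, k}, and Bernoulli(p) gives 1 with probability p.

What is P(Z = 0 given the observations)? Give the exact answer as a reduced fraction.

Enumerate traces; 6 have nonzero weight after conditioning:
  (Z=0, X=3, Y=0, U=0, W=2) weight 1/300
  (Z=0, X=3, Y=0, U=1, W=2) weight 1/300
  (Z=1, X=3, Y=0, U=0, W=2) weight 1/200
  (Z=1, X=3, Y=0, U=1, W=2) weight 1/200
  (Z=2, X=3, Y=2, U=0, W=2) weight 1/800
  (Z=2, X=3, Y=2, U=1, W=2) weight 1/800
Group by Z:
  weight(Z=0) = 1/150
  weight(Z=1) = 1/100
  weight(Z=2) = 1/400
Total weight = 1/150 + 1/100 + 1/400 = 23/1200
P(Z=0 | obs) = 1/150 / 23/1200 = 8/23
P(Z=1 | obs) = 1/100 / 23/1200 = 12/23
P(Z=2 | obs) = 1/400 / 23/1200 = 3/23

P(Z = 0 | obs) = 8/23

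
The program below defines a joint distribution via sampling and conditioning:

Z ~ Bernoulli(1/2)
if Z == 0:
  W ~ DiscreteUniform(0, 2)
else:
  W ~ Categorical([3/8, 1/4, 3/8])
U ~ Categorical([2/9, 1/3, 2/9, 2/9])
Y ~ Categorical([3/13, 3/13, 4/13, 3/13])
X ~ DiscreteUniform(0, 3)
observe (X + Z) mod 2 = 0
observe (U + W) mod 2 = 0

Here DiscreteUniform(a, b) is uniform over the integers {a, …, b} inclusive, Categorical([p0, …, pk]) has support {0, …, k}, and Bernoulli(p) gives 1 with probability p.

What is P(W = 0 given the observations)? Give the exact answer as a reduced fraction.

Enumerate traces; 96 have nonzero weight after conditioning:
  (Z=0, W=0, U=0, Y=0, X=0) weight 1/468
  (Z=0, W=0, U=0, Y=0, X=2) weight 1/468
  (Z=0, W=0, U=0, Y=1, X=0) weight 1/468
  (Z=0, W=0, U=0, Y=1, X=2) weight 1/468
  (Z=0, W=0, U=0, Y=2, X=0) weight 1/351
  (Z=0, W=0, U=0, Y=2, X=2) weight 1/351
  (Z=0, W=0, U=0, Y=3, X=0) weight 1/468
  (Z=0, W=0, U=0, Y=3, X=2) weight 1/468
  (Z=0, W=1, U=1, Y=0, X=0) weight 1/312
  (Z=0, W=2, U=0, Y=0, X=0) weight 1/468
  … 86 more
Group by W:
  weight(W=0) = 17/216
  weight(W=1) = 35/432
  weight(W=2) = 17/216
Total weight = 17/216 + 35/432 + 17/216 = 103/432
P(W=0 | obs) = 17/216 / 103/432 = 34/103
P(W=1 | obs) = 35/432 / 103/432 = 35/103
P(W=2 | obs) = 17/216 / 103/432 = 34/103

P(W = 0 | obs) = 34/103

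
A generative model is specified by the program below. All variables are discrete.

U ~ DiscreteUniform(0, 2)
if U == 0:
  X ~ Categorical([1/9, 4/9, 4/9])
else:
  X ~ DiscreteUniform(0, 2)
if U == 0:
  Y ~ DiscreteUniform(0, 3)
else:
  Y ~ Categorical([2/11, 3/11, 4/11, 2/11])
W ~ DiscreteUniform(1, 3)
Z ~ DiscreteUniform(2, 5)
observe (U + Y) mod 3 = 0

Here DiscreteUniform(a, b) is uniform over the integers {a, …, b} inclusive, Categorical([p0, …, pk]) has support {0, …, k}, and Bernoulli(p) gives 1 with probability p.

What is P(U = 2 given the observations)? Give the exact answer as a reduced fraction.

P(U = 2 | obs) = 6/25

Enumerate traces; 144 have nonzero weight after conditioning:
  (U=0, X=0, Y=0, W=1, Z=2) weight 1/1296
  (U=0, X=0, Y=0, W=1, Z=3) weight 1/1296
  (U=0, X=0, Y=0, W=1, Z=4) weight 1/1296
  (U=0, X=0, Y=0, W=1, Z=5) weight 1/1296
  (U=0, X=0, Y=0, W=2, Z=2) weight 1/1296
  (U=0, X=0, Y=0, W=2, Z=3) weight 1/1296
  (U=0, X=0, Y=0, W=2, Z=4) weight 1/1296
  (U=0, X=0, Y=0, W=2, Z=5) weight 1/1296
  (U=1, X=0, Y=2, W=1, Z=2) weight 1/297
  (U=2, X=0, Y=1, W=1, Z=2) weight 1/396
  … 134 more
Group by U:
  weight(U=0) = 1/6
  weight(U=1) = 4/33
  weight(U=2) = 1/11
Total weight = 1/6 + 4/33 + 1/11 = 25/66
P(U=0 | obs) = 1/6 / 25/66 = 11/25
P(U=1 | obs) = 4/33 / 25/66 = 8/25
P(U=2 | obs) = 1/11 / 25/66 = 6/25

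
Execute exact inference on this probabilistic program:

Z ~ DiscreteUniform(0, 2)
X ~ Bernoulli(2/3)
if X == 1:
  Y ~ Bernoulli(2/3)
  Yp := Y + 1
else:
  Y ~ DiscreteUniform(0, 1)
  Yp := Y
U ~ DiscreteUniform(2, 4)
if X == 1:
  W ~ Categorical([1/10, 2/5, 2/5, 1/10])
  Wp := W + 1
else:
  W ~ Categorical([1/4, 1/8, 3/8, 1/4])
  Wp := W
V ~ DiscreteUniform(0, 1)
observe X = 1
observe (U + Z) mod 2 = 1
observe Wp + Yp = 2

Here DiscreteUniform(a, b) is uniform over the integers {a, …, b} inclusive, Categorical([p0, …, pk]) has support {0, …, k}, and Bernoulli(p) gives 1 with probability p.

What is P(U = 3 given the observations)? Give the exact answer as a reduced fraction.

P(U = 3 | obs) = 1/2

Enumerate traces; 8 have nonzero weight after conditioning:
  (Z=0, X=1, Y=0, U=3, W=0, V=0) weight 1/810
  (Z=0, X=1, Y=0, U=3, W=0, V=1) weight 1/810
  (Z=1, X=1, Y=0, U=2, W=0, V=0) weight 1/810
  (Z=1, X=1, Y=0, U=2, W=0, V=1) weight 1/810
  (Z=1, X=1, Y=0, U=4, W=0, V=0) weight 1/810
  (Z=1, X=1, Y=0, U=4, W=0, V=1) weight 1/810
  (Z=2, X=1, Y=0, U=3, W=0, V=0) weight 1/810
  (Z=2, X=1, Y=0, U=3, W=0, V=1) weight 1/810
Group by U:
  weight(U=2) = 1/405
  weight(U=3) = 2/405
  weight(U=4) = 1/405
Total weight = 1/405 + 2/405 + 1/405 = 4/405
P(U=2 | obs) = 1/405 / 4/405 = 1/4
P(U=3 | obs) = 2/405 / 4/405 = 1/2
P(U=4 | obs) = 1/405 / 4/405 = 1/4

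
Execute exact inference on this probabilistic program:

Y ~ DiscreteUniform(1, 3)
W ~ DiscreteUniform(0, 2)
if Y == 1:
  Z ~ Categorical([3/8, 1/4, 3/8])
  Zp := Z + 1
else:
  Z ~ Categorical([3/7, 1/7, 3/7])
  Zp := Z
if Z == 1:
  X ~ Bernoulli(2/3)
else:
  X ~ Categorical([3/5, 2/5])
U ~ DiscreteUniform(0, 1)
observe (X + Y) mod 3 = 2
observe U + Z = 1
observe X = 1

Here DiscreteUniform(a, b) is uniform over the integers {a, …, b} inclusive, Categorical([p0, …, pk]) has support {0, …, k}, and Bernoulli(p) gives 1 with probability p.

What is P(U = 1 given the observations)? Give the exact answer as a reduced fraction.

P(U = 1 | obs) = 9/19

Enumerate traces; 6 have nonzero weight after conditioning:
  (Y=1, W=0, Z=0, X=1, U=1) weight 1/120
  (Y=1, W=0, Z=1, X=1, U=0) weight 1/108
  (Y=1, W=1, Z=0, X=1, U=1) weight 1/120
  (Y=1, W=1, Z=1, X=1, U=0) weight 1/108
  (Y=1, W=2, Z=0, X=1, U=1) weight 1/120
  (Y=1, W=2, Z=1, X=1, U=0) weight 1/108
Group by U:
  weight(U=0) = 1/36
  weight(U=1) = 1/40
Total weight = 1/36 + 1/40 = 19/360
P(U=0 | obs) = 1/36 / 19/360 = 10/19
P(U=1 | obs) = 1/40 / 19/360 = 9/19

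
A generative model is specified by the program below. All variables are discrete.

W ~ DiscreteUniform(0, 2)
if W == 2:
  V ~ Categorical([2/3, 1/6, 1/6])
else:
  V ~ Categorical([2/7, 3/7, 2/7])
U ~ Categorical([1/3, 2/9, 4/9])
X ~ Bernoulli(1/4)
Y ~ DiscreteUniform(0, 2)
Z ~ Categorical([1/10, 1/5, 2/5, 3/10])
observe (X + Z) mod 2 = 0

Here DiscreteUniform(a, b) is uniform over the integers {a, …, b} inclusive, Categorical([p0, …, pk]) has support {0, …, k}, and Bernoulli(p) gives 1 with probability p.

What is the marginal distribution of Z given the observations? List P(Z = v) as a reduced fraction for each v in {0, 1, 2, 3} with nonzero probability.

Enumerate traces; 324 have nonzero weight after conditioning:
  (W=0, V=0, U=0, X=0, Y=0, Z=0) weight 1/1260
  (W=0, V=0, U=0, X=0, Y=0, Z=2) weight 1/315
  (W=0, V=0, U=0, X=0, Y=1, Z=0) weight 1/1260
  (W=0, V=0, U=0, X=0, Y=1, Z=2) weight 1/315
  (W=0, V=0, U=0, X=0, Y=2, Z=0) weight 1/1260
  (W=0, V=0, U=0, X=0, Y=2, Z=2) weight 1/315
  (W=0, V=0, U=0, X=1, Y=0, Z=1) weight 1/1890
  (W=0, V=0, U=0, X=1, Y=0, Z=3) weight 1/1260
  … 316 more
Group by Z:
  weight(Z=0) = 3/40
  weight(Z=1) = 1/20
  weight(Z=2) = 3/10
  weight(Z=3) = 3/40
Total weight = 3/40 + 1/20 + 3/10 + 3/40 = 1/2
P(Z=0 | obs) = 3/40 / 1/2 = 3/20
P(Z=1 | obs) = 1/20 / 1/2 = 1/10
P(Z=2 | obs) = 3/10 / 1/2 = 3/5
P(Z=3 | obs) = 3/40 / 1/2 = 3/20

P(Z=0) = 3/20, P(Z=1) = 1/10, P(Z=2) = 3/5, P(Z=3) = 3/20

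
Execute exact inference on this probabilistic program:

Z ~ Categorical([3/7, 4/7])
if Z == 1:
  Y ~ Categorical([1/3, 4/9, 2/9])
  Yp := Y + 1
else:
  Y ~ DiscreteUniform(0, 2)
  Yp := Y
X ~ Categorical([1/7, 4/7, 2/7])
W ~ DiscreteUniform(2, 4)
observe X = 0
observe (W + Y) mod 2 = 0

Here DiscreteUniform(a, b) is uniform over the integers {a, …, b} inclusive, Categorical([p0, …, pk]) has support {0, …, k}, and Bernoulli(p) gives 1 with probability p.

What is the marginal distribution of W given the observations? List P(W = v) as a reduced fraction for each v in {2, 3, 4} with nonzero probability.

Enumerate traces; 10 have nonzero weight after conditioning:
  (Z=0, Y=0, X=0, W=2) weight 1/147
  (Z=0, Y=0, X=0, W=4) weight 1/147
  (Z=0, Y=1, X=0, W=3) weight 1/147
  (Z=0, Y=2, X=0, W=2) weight 1/147
  (Z=0, Y=2, X=0, W=4) weight 1/147
  (Z=1, Y=0, X=0, W=2) weight 4/441
  (Z=1, Y=0, X=0, W=4) weight 4/441
  (Z=1, Y=1, X=0, W=3) weight 16/1323
  … 2 more
Group by W:
  weight(W=2) = 38/1323
  weight(W=3) = 25/1323
  weight(W=4) = 38/1323
Total weight = 38/1323 + 25/1323 + 38/1323 = 101/1323
P(W=2 | obs) = 38/1323 / 101/1323 = 38/101
P(W=3 | obs) = 25/1323 / 101/1323 = 25/101
P(W=4 | obs) = 38/1323 / 101/1323 = 38/101

P(W=2) = 38/101, P(W=3) = 25/101, P(W=4) = 38/101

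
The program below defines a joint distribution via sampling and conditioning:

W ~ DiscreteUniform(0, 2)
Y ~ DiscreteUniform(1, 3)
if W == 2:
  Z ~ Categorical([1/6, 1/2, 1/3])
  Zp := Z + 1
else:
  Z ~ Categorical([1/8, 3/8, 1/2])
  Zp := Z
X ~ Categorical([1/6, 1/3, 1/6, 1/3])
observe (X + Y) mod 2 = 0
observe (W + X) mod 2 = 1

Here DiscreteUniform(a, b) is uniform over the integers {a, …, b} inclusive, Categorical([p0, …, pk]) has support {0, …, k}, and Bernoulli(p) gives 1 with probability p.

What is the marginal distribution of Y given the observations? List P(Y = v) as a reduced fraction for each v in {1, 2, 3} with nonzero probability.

Enumerate traces; 30 have nonzero weight after conditioning:
  (W=0, Y=1, Z=0, X=1) weight 1/216
  (W=0, Y=1, Z=0, X=3) weight 1/216
  (W=0, Y=1, Z=1, X=1) weight 1/72
  (W=0, Y=1, Z=1, X=3) weight 1/72
  (W=0, Y=1, Z=2, X=1) weight 1/54
  (W=0, Y=1, Z=2, X=3) weight 1/54
  (W=0, Y=3, Z=0, X=1) weight 1/216
  (W=0, Y=3, Z=0, X=3) weight 1/216
  (W=1, Y=2, Z=0, X=0) weight 1/432
  … 21 more
Group by Y:
  weight(Y=1) = 4/27
  weight(Y=2) = 1/27
  weight(Y=3) = 4/27
Total weight = 4/27 + 1/27 + 4/27 = 1/3
P(Y=1 | obs) = 4/27 / 1/3 = 4/9
P(Y=2 | obs) = 1/27 / 1/3 = 1/9
P(Y=3 | obs) = 4/27 / 1/3 = 4/9

P(Y=1) = 4/9, P(Y=2) = 1/9, P(Y=3) = 4/9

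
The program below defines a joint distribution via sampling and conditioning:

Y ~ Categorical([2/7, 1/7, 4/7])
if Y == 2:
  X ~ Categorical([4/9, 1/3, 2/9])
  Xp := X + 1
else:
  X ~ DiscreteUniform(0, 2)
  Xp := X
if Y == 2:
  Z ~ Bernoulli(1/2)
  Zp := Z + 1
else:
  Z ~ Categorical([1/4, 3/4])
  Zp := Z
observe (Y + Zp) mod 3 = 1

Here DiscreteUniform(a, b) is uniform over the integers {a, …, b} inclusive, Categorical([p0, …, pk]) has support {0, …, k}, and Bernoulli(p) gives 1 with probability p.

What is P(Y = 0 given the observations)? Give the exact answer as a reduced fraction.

P(Y = 0 | obs) = 2/5

Enumerate traces; 9 have nonzero weight after conditioning:
  (Y=0, X=0, Z=1) weight 1/14
  (Y=0, X=1, Z=1) weight 1/14
  (Y=0, X=2, Z=1) weight 1/14
  (Y=1, X=0, Z=0) weight 1/84
  (Y=1, X=1, Z=0) weight 1/84
  (Y=1, X=2, Z=0) weight 1/84
  (Y=2, X=0, Z=1) weight 8/63
  (Y=2, X=1, Z=1) weight 2/21
  … 1 more
Group by Y:
  weight(Y=0) = 3/14
  weight(Y=1) = 1/28
  weight(Y=2) = 2/7
Total weight = 3/14 + 1/28 + 2/7 = 15/28
P(Y=0 | obs) = 3/14 / 15/28 = 2/5
P(Y=1 | obs) = 1/28 / 15/28 = 1/15
P(Y=2 | obs) = 2/7 / 15/28 = 8/15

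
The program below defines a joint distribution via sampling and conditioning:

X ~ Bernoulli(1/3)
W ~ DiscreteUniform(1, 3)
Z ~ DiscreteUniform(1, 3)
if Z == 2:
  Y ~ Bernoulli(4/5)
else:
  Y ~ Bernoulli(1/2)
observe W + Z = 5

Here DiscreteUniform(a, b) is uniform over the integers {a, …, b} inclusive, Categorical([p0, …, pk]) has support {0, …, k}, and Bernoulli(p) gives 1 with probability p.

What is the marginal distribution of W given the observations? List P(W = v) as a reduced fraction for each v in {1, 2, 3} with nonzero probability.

P(W=2) = 1/2, P(W=3) = 1/2

Enumerate traces; 8 have nonzero weight after conditioning:
  (X=0, W=2, Z=3, Y=0) weight 1/27
  (X=0, W=2, Z=3, Y=1) weight 1/27
  (X=0, W=3, Z=2, Y=0) weight 2/135
  (X=0, W=3, Z=2, Y=1) weight 8/135
  (X=1, W=2, Z=3, Y=0) weight 1/54
  (X=1, W=2, Z=3, Y=1) weight 1/54
  (X=1, W=3, Z=2, Y=0) weight 1/135
  (X=1, W=3, Z=2, Y=1) weight 4/135
Group by W:
  weight(W=2) = 1/9
  weight(W=3) = 1/9
Total weight = 1/9 + 1/9 = 2/9
P(W=2 | obs) = 1/9 / 2/9 = 1/2
P(W=3 | obs) = 1/9 / 2/9 = 1/2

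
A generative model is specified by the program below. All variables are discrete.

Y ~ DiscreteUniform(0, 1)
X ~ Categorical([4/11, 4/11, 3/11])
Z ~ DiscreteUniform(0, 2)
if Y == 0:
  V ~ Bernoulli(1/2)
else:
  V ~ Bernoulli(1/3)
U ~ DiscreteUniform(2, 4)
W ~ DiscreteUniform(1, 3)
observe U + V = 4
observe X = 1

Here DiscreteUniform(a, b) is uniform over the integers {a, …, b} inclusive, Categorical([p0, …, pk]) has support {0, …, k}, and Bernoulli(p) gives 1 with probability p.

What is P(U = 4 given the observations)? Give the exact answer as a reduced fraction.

Enumerate traces; 36 have nonzero weight after conditioning:
  (Y=0, X=1, Z=0, V=0, U=4, W=1) weight 1/297
  (Y=0, X=1, Z=0, V=0, U=4, W=2) weight 1/297
  (Y=0, X=1, Z=0, V=0, U=4, W=3) weight 1/297
  (Y=0, X=1, Z=0, V=1, U=3, W=1) weight 1/297
  (Y=0, X=1, Z=0, V=1, U=3, W=2) weight 1/297
  (Y=0, X=1, Z=0, V=1, U=3, W=3) weight 1/297
  (Y=0, X=1, Z=1, V=0, U=4, W=1) weight 1/297
  (Y=0, X=1, Z=1, V=0, U=4, W=2) weight 1/297
  … 28 more
Group by U:
  weight(U=3) = 5/99
  weight(U=4) = 7/99
Total weight = 5/99 + 7/99 = 4/33
P(U=3 | obs) = 5/99 / 4/33 = 5/12
P(U=4 | obs) = 7/99 / 4/33 = 7/12

P(U = 4 | obs) = 7/12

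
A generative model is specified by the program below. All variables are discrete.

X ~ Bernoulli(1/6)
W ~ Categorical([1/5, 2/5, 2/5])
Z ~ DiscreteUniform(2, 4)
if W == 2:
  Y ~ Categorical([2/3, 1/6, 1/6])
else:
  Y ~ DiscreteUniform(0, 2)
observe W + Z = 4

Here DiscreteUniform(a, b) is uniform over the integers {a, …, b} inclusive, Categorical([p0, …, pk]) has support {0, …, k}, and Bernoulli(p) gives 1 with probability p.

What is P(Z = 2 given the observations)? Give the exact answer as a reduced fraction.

Enumerate traces; 18 have nonzero weight after conditioning:
  (X=0, W=0, Z=4, Y=0) weight 1/54
  (X=0, W=0, Z=4, Y=1) weight 1/54
  (X=0, W=0, Z=4, Y=2) weight 1/54
  (X=0, W=1, Z=3, Y=0) weight 1/27
  (X=0, W=1, Z=3, Y=1) weight 1/27
  (X=0, W=1, Z=3, Y=2) weight 1/27
  (X=0, W=2, Z=2, Y=0) weight 2/27
  (X=0, W=2, Z=2, Y=1) weight 1/54
  … 10 more
Group by Z:
  weight(Z=2) = 2/15
  weight(Z=3) = 2/15
  weight(Z=4) = 1/15
Total weight = 2/15 + 2/15 + 1/15 = 1/3
P(Z=2 | obs) = 2/15 / 1/3 = 2/5
P(Z=3 | obs) = 2/15 / 1/3 = 2/5
P(Z=4 | obs) = 1/15 / 1/3 = 1/5

P(Z = 2 | obs) = 2/5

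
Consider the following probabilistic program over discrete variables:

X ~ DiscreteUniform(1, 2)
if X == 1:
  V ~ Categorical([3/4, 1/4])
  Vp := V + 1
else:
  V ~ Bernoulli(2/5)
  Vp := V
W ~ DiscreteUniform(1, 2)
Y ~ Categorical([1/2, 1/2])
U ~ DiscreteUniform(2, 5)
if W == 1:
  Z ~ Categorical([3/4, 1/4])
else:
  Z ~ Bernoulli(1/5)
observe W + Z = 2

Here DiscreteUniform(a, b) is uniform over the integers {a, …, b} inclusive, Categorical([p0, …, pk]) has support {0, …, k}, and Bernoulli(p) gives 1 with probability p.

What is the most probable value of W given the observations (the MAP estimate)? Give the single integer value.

argmax_v P(W = v | obs) = 2

Enumerate traces; 64 have nonzero weight after conditioning:
  (X=1, V=0, W=1, Y=0, U=2, Z=1) weight 3/512
  (X=1, V=0, W=1, Y=0, U=3, Z=1) weight 3/512
  (X=1, V=0, W=1, Y=0, U=4, Z=1) weight 3/512
  (X=1, V=0, W=1, Y=0, U=5, Z=1) weight 3/512
  (X=1, V=0, W=1, Y=1, U=2, Z=1) weight 3/512
  (X=1, V=0, W=1, Y=1, U=3, Z=1) weight 3/512
  (X=1, V=0, W=1, Y=1, U=4, Z=1) weight 3/512
  (X=1, V=0, W=1, Y=1, U=5, Z=1) weight 3/512
  (X=1, V=0, W=2, Y=0, U=2, Z=0) weight 3/160
  … 55 more
Group by W:
  weight(W=1) = 1/8
  weight(W=2) = 2/5
Total weight = 1/8 + 2/5 = 21/40
P(W=1 | obs) = 1/8 / 21/40 = 5/21
P(W=2 | obs) = 2/5 / 21/40 = 16/21
argmax = 2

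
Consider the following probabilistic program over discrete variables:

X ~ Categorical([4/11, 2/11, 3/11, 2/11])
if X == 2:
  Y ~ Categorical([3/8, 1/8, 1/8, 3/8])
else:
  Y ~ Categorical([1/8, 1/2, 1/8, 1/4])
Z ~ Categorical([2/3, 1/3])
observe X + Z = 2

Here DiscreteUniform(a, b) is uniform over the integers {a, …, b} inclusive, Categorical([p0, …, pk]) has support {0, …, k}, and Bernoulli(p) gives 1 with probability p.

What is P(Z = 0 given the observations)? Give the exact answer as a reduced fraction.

P(Z = 0 | obs) = 3/4

Enumerate traces; 8 have nonzero weight after conditioning:
  (X=1, Y=0, Z=1) weight 1/132
  (X=1, Y=1, Z=1) weight 1/33
  (X=1, Y=2, Z=1) weight 1/132
  (X=1, Y=3, Z=1) weight 1/66
  (X=2, Y=0, Z=0) weight 3/44
  (X=2, Y=1, Z=0) weight 1/44
  (X=2, Y=2, Z=0) weight 1/44
  (X=2, Y=3, Z=0) weight 3/44
Group by Z:
  weight(Z=0) = 2/11
  weight(Z=1) = 2/33
Total weight = 2/11 + 2/33 = 8/33
P(Z=0 | obs) = 2/11 / 8/33 = 3/4
P(Z=1 | obs) = 2/33 / 8/33 = 1/4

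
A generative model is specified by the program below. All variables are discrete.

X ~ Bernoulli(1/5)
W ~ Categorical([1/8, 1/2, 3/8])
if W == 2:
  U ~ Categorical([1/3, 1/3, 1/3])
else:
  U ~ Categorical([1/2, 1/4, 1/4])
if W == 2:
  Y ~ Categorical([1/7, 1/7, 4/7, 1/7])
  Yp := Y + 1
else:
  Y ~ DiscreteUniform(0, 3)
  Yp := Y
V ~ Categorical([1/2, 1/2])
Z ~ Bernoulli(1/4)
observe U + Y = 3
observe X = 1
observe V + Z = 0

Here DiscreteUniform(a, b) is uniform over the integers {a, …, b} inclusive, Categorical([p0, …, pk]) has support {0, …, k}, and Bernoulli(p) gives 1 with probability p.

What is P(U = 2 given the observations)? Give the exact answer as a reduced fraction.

P(U = 2 | obs) = 51/236

Enumerate traces; 9 have nonzero weight after conditioning:
  (X=1, W=0, U=0, Y=3, V=0, Z=0) weight 3/2560
  (X=1, W=0, U=1, Y=2, V=0, Z=0) weight 3/5120
  (X=1, W=0, U=2, Y=1, V=0, Z=0) weight 3/5120
  (X=1, W=1, U=0, Y=3, V=0, Z=0) weight 3/640
  (X=1, W=1, U=1, Y=2, V=0, Z=0) weight 3/1280
  (X=1, W=1, U=2, Y=1, V=0, Z=0) weight 3/1280
  (X=1, W=2, U=0, Y=3, V=0, Z=0) weight 3/2240
  (X=1, W=2, U=1, Y=2, V=0, Z=0) weight 3/560
  … 1 more
Group by U:
  weight(U=0) = 129/17920
  weight(U=1) = 297/35840
  weight(U=2) = 153/35840
Total weight = 129/17920 + 297/35840 + 153/35840 = 177/8960
P(U=0 | obs) = 129/17920 / 177/8960 = 43/118
P(U=1 | obs) = 297/35840 / 177/8960 = 99/236
P(U=2 | obs) = 153/35840 / 177/8960 = 51/236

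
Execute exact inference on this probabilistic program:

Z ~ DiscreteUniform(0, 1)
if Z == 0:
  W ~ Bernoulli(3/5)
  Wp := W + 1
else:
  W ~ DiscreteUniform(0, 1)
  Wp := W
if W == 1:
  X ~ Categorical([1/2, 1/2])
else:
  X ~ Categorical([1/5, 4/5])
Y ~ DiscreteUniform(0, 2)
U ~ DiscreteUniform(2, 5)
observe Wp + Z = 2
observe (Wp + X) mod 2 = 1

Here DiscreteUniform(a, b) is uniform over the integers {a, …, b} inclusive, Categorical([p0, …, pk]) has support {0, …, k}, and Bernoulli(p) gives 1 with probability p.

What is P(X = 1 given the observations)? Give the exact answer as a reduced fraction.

P(X = 1 | obs) = 6/11

Enumerate traces; 24 have nonzero weight after conditioning:
  (Z=0, W=1, X=1, Y=0, U=2) weight 1/80
  (Z=0, W=1, X=1, Y=0, U=3) weight 1/80
  (Z=0, W=1, X=1, Y=0, U=4) weight 1/80
  (Z=0, W=1, X=1, Y=0, U=5) weight 1/80
  (Z=0, W=1, X=1, Y=1, U=2) weight 1/80
  (Z=0, W=1, X=1, Y=1, U=3) weight 1/80
  (Z=0, W=1, X=1, Y=1, U=4) weight 1/80
  (Z=0, W=1, X=1, Y=1, U=5) weight 1/80
  (Z=1, W=1, X=0, Y=0, U=2) weight 1/96
  … 15 more
Group by X:
  weight(X=0) = 1/8
  weight(X=1) = 3/20
Total weight = 1/8 + 3/20 = 11/40
P(X=0 | obs) = 1/8 / 11/40 = 5/11
P(X=1 | obs) = 3/20 / 11/40 = 6/11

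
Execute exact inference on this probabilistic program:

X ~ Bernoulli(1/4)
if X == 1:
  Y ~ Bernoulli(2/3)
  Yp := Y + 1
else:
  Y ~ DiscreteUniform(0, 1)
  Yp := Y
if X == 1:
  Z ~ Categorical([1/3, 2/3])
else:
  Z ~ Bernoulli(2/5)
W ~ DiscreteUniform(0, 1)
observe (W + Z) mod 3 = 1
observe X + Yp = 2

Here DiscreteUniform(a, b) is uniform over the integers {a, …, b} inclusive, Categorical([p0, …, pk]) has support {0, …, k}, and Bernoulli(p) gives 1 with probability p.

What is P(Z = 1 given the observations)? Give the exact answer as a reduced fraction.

Enumerate traces; 2 have nonzero weight after conditioning:
  (X=1, Y=0, Z=0, W=1) weight 1/72
  (X=1, Y=0, Z=1, W=0) weight 1/36
Group by Z:
  weight(Z=0) = 1/72
  weight(Z=1) = 1/36
Total weight = 1/72 + 1/36 = 1/24
P(Z=0 | obs) = 1/72 / 1/24 = 1/3
P(Z=1 | obs) = 1/36 / 1/24 = 2/3

P(Z = 1 | obs) = 2/3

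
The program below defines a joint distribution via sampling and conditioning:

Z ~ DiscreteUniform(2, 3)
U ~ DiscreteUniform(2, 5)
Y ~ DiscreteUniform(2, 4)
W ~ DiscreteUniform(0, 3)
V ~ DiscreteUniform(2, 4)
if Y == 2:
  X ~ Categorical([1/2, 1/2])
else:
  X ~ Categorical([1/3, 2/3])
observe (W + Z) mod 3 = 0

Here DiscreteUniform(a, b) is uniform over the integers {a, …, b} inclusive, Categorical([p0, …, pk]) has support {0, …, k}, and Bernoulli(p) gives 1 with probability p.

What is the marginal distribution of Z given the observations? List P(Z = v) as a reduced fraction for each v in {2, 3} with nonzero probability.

Enumerate traces; 216 have nonzero weight after conditioning:
  (Z=2, U=2, Y=2, W=1, V=2, X=0) weight 1/576
  (Z=2, U=2, Y=2, W=1, V=2, X=1) weight 1/576
  (Z=2, U=2, Y=2, W=1, V=3, X=0) weight 1/576
  (Z=2, U=2, Y=2, W=1, V=3, X=1) weight 1/576
  (Z=2, U=2, Y=2, W=1, V=4, X=0) weight 1/576
  (Z=2, U=2, Y=2, W=1, V=4, X=1) weight 1/576
  (Z=2, U=2, Y=3, W=1, V=2, X=0) weight 1/864
  (Z=2, U=2, Y=3, W=1, V=2, X=1) weight 1/432
  (Z=3, U=2, Y=2, W=0, V=2, X=0) weight 1/576
  … 207 more
Group by Z:
  weight(Z=2) = 1/8
  weight(Z=3) = 1/4
Total weight = 1/8 + 1/4 = 3/8
P(Z=2 | obs) = 1/8 / 3/8 = 1/3
P(Z=3 | obs) = 1/4 / 3/8 = 2/3

P(Z=2) = 1/3, P(Z=3) = 2/3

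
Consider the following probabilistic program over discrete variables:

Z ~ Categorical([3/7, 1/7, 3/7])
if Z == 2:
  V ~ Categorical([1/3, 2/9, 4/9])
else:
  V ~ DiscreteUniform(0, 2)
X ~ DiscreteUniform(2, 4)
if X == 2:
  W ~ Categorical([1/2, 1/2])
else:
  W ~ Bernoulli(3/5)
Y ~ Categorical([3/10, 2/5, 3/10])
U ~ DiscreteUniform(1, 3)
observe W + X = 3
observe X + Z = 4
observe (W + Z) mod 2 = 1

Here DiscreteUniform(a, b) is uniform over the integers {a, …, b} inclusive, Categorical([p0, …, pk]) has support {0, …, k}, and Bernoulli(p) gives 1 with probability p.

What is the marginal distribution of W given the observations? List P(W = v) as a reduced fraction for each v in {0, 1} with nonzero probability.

Enumerate traces; 54 have nonzero weight after conditioning:
  (Z=1, V=0, X=3, W=0, Y=0, U=1) weight 1/1575
  (Z=1, V=0, X=3, W=0, Y=0, U=2) weight 1/1575
  (Z=1, V=0, X=3, W=0, Y=0, U=3) weight 1/1575
  (Z=1, V=0, X=3, W=0, Y=1, U=1) weight 4/4725
  (Z=1, V=0, X=3, W=0, Y=1, U=2) weight 4/4725
  (Z=1, V=0, X=3, W=0, Y=1, U=3) weight 4/4725
  (Z=1, V=0, X=3, W=0, Y=2, U=1) weight 1/1575
  (Z=1, V=0, X=3, W=0, Y=2, U=2) weight 1/1575
  (Z=2, V=0, X=2, W=1, Y=0, U=1) weight 1/420
  … 45 more
Group by W:
  weight(W=0) = 2/105
  weight(W=1) = 1/14
Total weight = 2/105 + 1/14 = 19/210
P(W=0 | obs) = 2/105 / 19/210 = 4/19
P(W=1 | obs) = 1/14 / 19/210 = 15/19

P(W=0) = 4/19, P(W=1) = 15/19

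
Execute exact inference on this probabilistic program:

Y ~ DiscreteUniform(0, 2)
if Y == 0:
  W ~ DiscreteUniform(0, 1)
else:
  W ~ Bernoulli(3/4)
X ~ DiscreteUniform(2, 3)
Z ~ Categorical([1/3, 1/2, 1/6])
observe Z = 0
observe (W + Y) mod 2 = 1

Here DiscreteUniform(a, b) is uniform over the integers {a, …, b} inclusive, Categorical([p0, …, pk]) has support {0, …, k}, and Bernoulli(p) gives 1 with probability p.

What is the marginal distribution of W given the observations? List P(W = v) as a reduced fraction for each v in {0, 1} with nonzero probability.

Enumerate traces; 6 have nonzero weight after conditioning:
  (Y=0, W=1, X=2, Z=0) weight 1/36
  (Y=0, W=1, X=3, Z=0) weight 1/36
  (Y=1, W=0, X=2, Z=0) weight 1/72
  (Y=1, W=0, X=3, Z=0) weight 1/72
  (Y=2, W=1, X=2, Z=0) weight 1/24
  (Y=2, W=1, X=3, Z=0) weight 1/24
Group by W:
  weight(W=0) = 1/36
  weight(W=1) = 5/36
Total weight = 1/36 + 5/36 = 1/6
P(W=0 | obs) = 1/36 / 1/6 = 1/6
P(W=1 | obs) = 5/36 / 1/6 = 5/6

P(W=0) = 1/6, P(W=1) = 5/6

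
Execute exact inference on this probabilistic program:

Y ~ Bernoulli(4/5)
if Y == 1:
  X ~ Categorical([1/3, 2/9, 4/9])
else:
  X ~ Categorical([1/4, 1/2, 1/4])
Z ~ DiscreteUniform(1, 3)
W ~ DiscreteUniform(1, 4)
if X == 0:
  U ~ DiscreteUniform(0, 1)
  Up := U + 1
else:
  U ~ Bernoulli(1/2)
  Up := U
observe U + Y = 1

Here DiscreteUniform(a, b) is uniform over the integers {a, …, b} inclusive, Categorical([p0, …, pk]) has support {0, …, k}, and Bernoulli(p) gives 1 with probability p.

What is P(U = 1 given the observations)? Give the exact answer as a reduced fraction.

P(U = 1 | obs) = 1/5

Enumerate traces; 72 have nonzero weight after conditioning:
  (Y=0, X=0, Z=1, W=1, U=1) weight 1/480
  (Y=0, X=0, Z=1, W=2, U=1) weight 1/480
  (Y=0, X=0, Z=1, W=3, U=1) weight 1/480
  (Y=0, X=0, Z=1, W=4, U=1) weight 1/480
  (Y=0, X=0, Z=2, W=1, U=1) weight 1/480
  (Y=0, X=0, Z=2, W=2, U=1) weight 1/480
  (Y=0, X=0, Z=2, W=3, U=1) weight 1/480
  (Y=0, X=0, Z=2, W=4, U=1) weight 1/480
  (Y=1, X=0, Z=1, W=1, U=0) weight 1/90
  … 63 more
Group by U:
  weight(U=0) = 2/5
  weight(U=1) = 1/10
Total weight = 2/5 + 1/10 = 1/2
P(U=0 | obs) = 2/5 / 1/2 = 4/5
P(U=1 | obs) = 1/10 / 1/2 = 1/5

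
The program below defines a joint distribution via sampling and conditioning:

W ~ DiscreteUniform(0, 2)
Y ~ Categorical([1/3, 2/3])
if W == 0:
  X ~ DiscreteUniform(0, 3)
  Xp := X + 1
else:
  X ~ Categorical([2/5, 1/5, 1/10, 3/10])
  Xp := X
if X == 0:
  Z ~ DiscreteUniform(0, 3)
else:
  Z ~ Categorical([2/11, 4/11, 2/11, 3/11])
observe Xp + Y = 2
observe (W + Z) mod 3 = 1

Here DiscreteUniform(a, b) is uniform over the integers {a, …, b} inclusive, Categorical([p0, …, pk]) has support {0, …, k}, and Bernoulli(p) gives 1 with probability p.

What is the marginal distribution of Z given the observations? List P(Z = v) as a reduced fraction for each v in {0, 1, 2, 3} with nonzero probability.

P(Z=0) = 8/47, P(Z=1) = 19/47, P(Z=2) = 8/47, P(Z=3) = 12/47

Enumerate traces; 8 have nonzero weight after conditioning:
  (W=0, Y=0, X=1, Z=1) weight 1/99
  (W=0, Y=1, X=0, Z=1) weight 1/72
  (W=1, Y=0, X=2, Z=0) weight 1/495
  (W=1, Y=0, X=2, Z=3) weight 1/330
  (W=1, Y=1, X=1, Z=0) weight 4/495
  (W=1, Y=1, X=1, Z=3) weight 2/165
  (W=2, Y=0, X=2, Z=2) weight 1/495
  (W=2, Y=1, X=1, Z=2) weight 4/495
Group by Z:
  weight(Z=0) = 1/99
  weight(Z=1) = 19/792
  weight(Z=2) = 1/99
  weight(Z=3) = 1/66
Total weight = 1/99 + 19/792 + 1/99 + 1/66 = 47/792
P(Z=0 | obs) = 1/99 / 47/792 = 8/47
P(Z=1 | obs) = 19/792 / 47/792 = 19/47
P(Z=2 | obs) = 1/99 / 47/792 = 8/47
P(Z=3 | obs) = 1/66 / 47/792 = 12/47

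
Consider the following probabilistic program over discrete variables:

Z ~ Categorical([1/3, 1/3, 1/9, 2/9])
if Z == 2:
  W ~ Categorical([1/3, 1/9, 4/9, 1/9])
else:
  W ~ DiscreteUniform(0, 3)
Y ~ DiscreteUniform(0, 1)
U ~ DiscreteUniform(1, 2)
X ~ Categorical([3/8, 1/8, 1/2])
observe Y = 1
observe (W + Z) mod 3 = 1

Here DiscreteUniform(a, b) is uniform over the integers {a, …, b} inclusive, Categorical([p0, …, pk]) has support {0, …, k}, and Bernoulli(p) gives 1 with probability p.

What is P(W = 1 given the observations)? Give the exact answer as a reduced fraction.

P(W = 1 | obs) = 9/23

Enumerate traces; 30 have nonzero weight after conditioning:
  (Z=0, W=1, Y=1, U=1, X=0) weight 1/128
  (Z=0, W=1, Y=1, U=1, X=1) weight 1/384
  (Z=0, W=1, Y=1, U=1, X=2) weight 1/96
  (Z=0, W=1, Y=1, U=2, X=0) weight 1/128
  (Z=0, W=1, Y=1, U=2, X=1) weight 1/384
  (Z=0, W=1, Y=1, U=2, X=2) weight 1/96
  (Z=1, W=0, Y=1, U=1, X=0) weight 1/128
  (Z=1, W=0, Y=1, U=1, X=1) weight 1/384
  (Z=1, W=3, Y=1, U=1, X=0) weight 1/128
  (Z=2, W=2, Y=1, U=1, X=0) weight 1/216
  … 20 more
Group by W:
  weight(W=0) = 1/24
  weight(W=1) = 5/72
  weight(W=2) = 2/81
  weight(W=3) = 1/24
Total weight = 1/24 + 5/72 + 2/81 + 1/24 = 115/648
P(W=0 | obs) = 1/24 / 115/648 = 27/115
P(W=1 | obs) = 5/72 / 115/648 = 9/23
P(W=2 | obs) = 2/81 / 115/648 = 16/115
P(W=3 | obs) = 1/24 / 115/648 = 27/115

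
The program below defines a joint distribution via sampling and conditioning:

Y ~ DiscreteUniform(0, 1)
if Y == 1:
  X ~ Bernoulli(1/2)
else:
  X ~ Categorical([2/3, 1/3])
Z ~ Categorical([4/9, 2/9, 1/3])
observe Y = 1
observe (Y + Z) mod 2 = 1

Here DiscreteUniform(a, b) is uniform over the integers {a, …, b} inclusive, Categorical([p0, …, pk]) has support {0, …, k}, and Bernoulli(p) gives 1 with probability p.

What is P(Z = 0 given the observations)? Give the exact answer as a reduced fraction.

P(Z = 0 | obs) = 4/7

Enumerate traces; 4 have nonzero weight after conditioning:
  (Y=1, X=0, Z=0) weight 1/9
  (Y=1, X=0, Z=2) weight 1/12
  (Y=1, X=1, Z=0) weight 1/9
  (Y=1, X=1, Z=2) weight 1/12
Group by Z:
  weight(Z=0) = 2/9
  weight(Z=2) = 1/6
Total weight = 2/9 + 1/6 = 7/18
P(Z=0 | obs) = 2/9 / 7/18 = 4/7
P(Z=2 | obs) = 1/6 / 7/18 = 3/7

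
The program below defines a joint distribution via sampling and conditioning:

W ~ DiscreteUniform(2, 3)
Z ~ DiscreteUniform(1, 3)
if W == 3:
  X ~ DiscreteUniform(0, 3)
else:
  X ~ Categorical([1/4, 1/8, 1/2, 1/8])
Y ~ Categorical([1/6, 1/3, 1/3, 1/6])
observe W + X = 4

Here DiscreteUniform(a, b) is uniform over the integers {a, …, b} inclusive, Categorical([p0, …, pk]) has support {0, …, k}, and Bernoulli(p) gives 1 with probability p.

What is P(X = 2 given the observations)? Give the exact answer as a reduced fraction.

Enumerate traces; 24 have nonzero weight after conditioning:
  (W=2, Z=1, X=2, Y=0) weight 1/72
  (W=2, Z=1, X=2, Y=1) weight 1/36
  (W=2, Z=1, X=2, Y=2) weight 1/36
  (W=2, Z=1, X=2, Y=3) weight 1/72
  (W=2, Z=2, X=2, Y=0) weight 1/72
  (W=2, Z=2, X=2, Y=1) weight 1/36
  (W=2, Z=2, X=2, Y=2) weight 1/36
  (W=2, Z=2, X=2, Y=3) weight 1/72
  (W=3, Z=1, X=1, Y=0) weight 1/144
  … 15 more
Group by X:
  weight(X=1) = 1/8
  weight(X=2) = 1/4
Total weight = 1/8 + 1/4 = 3/8
P(X=1 | obs) = 1/8 / 3/8 = 1/3
P(X=2 | obs) = 1/4 / 3/8 = 2/3

P(X = 2 | obs) = 2/3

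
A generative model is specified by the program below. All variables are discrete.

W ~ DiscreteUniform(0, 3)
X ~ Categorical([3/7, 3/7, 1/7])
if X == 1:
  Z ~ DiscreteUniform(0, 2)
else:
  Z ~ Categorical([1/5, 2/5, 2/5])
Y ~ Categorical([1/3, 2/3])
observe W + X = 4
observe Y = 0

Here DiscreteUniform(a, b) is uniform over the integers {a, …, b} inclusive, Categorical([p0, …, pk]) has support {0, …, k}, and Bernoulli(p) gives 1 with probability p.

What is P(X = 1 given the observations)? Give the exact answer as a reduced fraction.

P(X = 1 | obs) = 3/4

Enumerate traces; 6 have nonzero weight after conditioning:
  (W=2, X=2, Z=0, Y=0) weight 1/420
  (W=2, X=2, Z=1, Y=0) weight 1/210
  (W=2, X=2, Z=2, Y=0) weight 1/210
  (W=3, X=1, Z=0, Y=0) weight 1/84
  (W=3, X=1, Z=1, Y=0) weight 1/84
  (W=3, X=1, Z=2, Y=0) weight 1/84
Group by X:
  weight(X=1) = 1/28
  weight(X=2) = 1/84
Total weight = 1/28 + 1/84 = 1/21
P(X=1 | obs) = 1/28 / 1/21 = 3/4
P(X=2 | obs) = 1/84 / 1/21 = 1/4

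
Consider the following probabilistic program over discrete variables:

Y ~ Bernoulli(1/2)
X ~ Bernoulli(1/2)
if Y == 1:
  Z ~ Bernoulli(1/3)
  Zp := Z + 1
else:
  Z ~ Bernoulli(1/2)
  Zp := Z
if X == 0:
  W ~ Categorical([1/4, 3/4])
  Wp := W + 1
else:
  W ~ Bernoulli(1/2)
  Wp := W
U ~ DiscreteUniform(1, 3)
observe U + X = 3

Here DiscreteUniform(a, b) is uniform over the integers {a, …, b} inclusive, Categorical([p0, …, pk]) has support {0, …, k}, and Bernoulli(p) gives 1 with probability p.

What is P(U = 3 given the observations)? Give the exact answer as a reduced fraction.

Enumerate traces; 16 have nonzero weight after conditioning:
  (Y=0, X=0, Z=0, W=0, U=3) weight 1/96
  (Y=0, X=0, Z=0, W=1, U=3) weight 1/32
  (Y=0, X=0, Z=1, W=0, U=3) weight 1/96
  (Y=0, X=0, Z=1, W=1, U=3) weight 1/32
  (Y=0, X=1, Z=0, W=0, U=2) weight 1/48
  (Y=0, X=1, Z=0, W=1, U=2) weight 1/48
  (Y=0, X=1, Z=1, W=0, U=2) weight 1/48
  (Y=0, X=1, Z=1, W=1, U=2) weight 1/48
  … 8 more
Group by U:
  weight(U=2) = 1/6
  weight(U=3) = 1/6
Total weight = 1/6 + 1/6 = 1/3
P(U=2 | obs) = 1/6 / 1/3 = 1/2
P(U=3 | obs) = 1/6 / 1/3 = 1/2

P(U = 3 | obs) = 1/2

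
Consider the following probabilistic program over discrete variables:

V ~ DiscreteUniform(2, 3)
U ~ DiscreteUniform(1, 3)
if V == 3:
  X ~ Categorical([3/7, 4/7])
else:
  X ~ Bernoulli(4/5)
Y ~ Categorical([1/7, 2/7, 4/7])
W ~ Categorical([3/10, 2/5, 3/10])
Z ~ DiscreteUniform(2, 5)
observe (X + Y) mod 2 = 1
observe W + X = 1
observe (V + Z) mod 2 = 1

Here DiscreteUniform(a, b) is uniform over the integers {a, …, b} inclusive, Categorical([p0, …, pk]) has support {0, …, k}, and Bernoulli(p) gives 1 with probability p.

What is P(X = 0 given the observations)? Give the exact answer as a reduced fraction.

P(X = 0 | obs) = 11/56

Enumerate traces; 36 have nonzero weight after conditioning:
  (V=2, U=1, X=0, Y=1, W=1, Z=3) weight 1/1050
  (V=2, U=1, X=0, Y=1, W=1, Z=5) weight 1/1050
  (V=2, U=1, X=1, Y=0, W=0, Z=3) weight 1/700
  (V=2, U=1, X=1, Y=0, W=0, Z=5) weight 1/700
  (V=2, U=1, X=1, Y=2, W=0, Z=3) weight 1/175
  (V=2, U=1, X=1, Y=2, W=0, Z=5) weight 1/175
  (V=2, U=2, X=0, Y=1, W=1, Z=3) weight 1/1050
  (V=2, U=2, X=0, Y=1, W=1, Z=5) weight 1/1050
  … 28 more
Group by X:
  weight(X=0) = 22/1225
  weight(X=1) = 18/245
Total weight = 22/1225 + 18/245 = 16/175
P(X=0 | obs) = 22/1225 / 16/175 = 11/56
P(X=1 | obs) = 18/245 / 16/175 = 45/56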